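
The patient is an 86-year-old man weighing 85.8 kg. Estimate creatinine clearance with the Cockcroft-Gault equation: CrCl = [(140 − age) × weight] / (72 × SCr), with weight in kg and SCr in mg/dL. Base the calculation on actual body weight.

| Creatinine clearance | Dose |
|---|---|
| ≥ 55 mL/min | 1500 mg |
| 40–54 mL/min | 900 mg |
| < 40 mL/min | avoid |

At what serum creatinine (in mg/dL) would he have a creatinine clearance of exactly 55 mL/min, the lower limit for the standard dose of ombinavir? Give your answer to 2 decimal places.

Standard dose requires CrCl ≥ 55 mL/min.
Set (140 − 86) × 85.8 / (72 × SCr) = 55
SCr = (140 − 86) × 85.8 / (72 × 55) = 1.170 mg/dL

1.17 mg/dL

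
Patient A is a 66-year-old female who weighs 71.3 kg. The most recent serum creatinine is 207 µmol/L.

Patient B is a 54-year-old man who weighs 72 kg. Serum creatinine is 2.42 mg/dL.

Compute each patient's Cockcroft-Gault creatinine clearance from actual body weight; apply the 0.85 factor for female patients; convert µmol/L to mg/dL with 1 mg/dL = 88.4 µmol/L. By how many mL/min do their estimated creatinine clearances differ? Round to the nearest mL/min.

Patient A: SCr = 207 / 88.4 = 2.342 mg/dL
Patient A: CrCl = (140 − 66) × 71.3 / (72 × 2.342) × 0.85 = 5276.2 / 168.62 × 0.85 ≈ 26.6 mL/min
Patient B: CrCl = (140 − 54) × 72 / (72 × 2.42) = 6192.0 / 174.24 ≈ 35.5 mL/min
|26.6 − 35.5| = 8.9 mL/min

9 mL/min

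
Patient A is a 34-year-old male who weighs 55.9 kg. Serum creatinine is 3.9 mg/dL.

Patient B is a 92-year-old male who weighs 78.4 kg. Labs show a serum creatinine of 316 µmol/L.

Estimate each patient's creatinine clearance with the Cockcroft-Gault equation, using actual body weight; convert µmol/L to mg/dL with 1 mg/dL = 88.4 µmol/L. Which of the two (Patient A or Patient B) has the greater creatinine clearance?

Patient A: CrCl = (140 − 34) × 55.9 / (72 × 3.9) = 5925.4 / 280.80 ≈ 21.1 mL/min
Patient B: SCr = 316 / 88.4 = 3.575 mg/dL
Patient B: CrCl = (140 − 92) × 78.4 / (72 × 3.575) = 3763.2 / 257.40 ≈ 14.6 mL/min
21.1 vs 14.6 mL/min → Patient A is higher.

Patient A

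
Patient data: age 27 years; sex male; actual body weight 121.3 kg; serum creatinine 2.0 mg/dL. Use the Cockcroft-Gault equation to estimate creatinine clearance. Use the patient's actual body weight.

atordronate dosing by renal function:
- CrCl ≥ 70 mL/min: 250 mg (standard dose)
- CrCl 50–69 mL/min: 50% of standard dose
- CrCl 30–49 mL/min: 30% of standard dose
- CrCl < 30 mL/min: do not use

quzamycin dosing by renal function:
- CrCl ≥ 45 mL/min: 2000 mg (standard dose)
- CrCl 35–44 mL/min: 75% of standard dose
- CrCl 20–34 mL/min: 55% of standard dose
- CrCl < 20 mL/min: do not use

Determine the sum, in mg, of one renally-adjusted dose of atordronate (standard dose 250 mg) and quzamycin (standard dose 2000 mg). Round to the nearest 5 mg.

CrCl = (140 − 27) × 121.3 / (72 × 2) = 13706.9 / 144.00 ≈ 95.2 mL/min
CrCl ≈ 95 mL/min.
atordronate: ≥ 70 mL/min → 100% of 250 mg = 250 mg.
quzamycin: ≥ 45 mL/min → 100% of 2000 mg = 2000 mg.
Total = 250 + 2000 = 2250 mg.

2250 mg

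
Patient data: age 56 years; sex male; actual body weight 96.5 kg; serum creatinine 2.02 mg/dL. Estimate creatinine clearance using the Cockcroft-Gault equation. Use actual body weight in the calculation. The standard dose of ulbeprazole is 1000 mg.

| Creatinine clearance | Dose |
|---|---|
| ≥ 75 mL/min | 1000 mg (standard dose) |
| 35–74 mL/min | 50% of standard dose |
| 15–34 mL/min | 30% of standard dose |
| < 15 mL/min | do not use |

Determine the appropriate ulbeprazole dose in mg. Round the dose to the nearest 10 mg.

CrCl = (140 − 56) × 96.5 / (72 × 2.02) = 8106.0 / 145.44 ≈ 55.7 mL/min
CrCl ≈ 56 mL/min → bracket 35–74 mL/min.
50% of 1000 mg = 500 mg

500 mg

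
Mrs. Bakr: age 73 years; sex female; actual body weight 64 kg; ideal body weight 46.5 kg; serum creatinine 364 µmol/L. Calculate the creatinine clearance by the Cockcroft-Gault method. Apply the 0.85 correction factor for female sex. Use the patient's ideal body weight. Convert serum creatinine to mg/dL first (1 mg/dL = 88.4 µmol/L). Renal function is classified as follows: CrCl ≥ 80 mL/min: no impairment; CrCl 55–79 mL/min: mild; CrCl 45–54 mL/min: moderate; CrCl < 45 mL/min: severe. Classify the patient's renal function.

SCr = 364 / 88.4 = 4.118 mg/dL
CrCl = (140 − 73) × 46.5 / (72 × 4.118) × 0.85 = 3115.5 / 296.50 × 0.85 ≈ 8.9 mL/min
9 mL/min falls in the 'severe' range.

severe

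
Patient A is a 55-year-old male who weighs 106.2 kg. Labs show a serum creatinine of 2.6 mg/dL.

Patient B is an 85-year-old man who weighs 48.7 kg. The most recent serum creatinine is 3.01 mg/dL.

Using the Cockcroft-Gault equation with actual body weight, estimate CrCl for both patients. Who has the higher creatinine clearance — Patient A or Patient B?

Patient A

Patient A: CrCl = (140 − 55) × 106.2 / (72 × 2.6) = 9027.0 / 187.20 ≈ 48.2 mL/min
Patient B: CrCl = (140 − 85) × 48.7 / (72 × 3.01) = 2678.5 / 216.72 ≈ 12.4 mL/min
48.2 vs 12.4 mL/min → Patient A is higher.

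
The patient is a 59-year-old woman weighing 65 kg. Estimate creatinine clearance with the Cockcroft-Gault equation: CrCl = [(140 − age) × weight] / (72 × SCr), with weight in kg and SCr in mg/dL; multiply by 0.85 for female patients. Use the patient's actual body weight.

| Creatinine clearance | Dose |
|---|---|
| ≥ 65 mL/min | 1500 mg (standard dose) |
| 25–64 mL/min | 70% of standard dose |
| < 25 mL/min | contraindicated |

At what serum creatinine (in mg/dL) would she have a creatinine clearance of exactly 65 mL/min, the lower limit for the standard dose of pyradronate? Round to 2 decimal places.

0.96 mg/dL

Standard dose requires CrCl ≥ 65 mL/min.
Set (140 − 59) × 65 × 0.85 / (72 × SCr) = 65
SCr = (140 − 59) × 65 × 0.85 / (72 × 65) = 0.956 mg/dL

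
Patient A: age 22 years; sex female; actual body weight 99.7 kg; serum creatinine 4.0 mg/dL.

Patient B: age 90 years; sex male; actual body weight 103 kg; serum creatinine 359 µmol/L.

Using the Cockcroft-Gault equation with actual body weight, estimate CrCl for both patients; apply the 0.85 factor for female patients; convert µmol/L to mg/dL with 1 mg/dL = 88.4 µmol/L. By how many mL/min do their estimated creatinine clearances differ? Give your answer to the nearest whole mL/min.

Patient A: CrCl = (140 − 22) × 99.7 / (72 × 4) × 0.85 = 11764.6 / 288.00 × 0.85 ≈ 34.7 mL/min
Patient B: SCr = 359 / 88.4 = 4.061 mg/dL
Patient B: CrCl = (140 − 90) × 103 / (72 × 4.061) = 5150.0 / 292.39 ≈ 17.6 mL/min
|34.7 − 17.6| = 17.1 mL/min

17 mL/min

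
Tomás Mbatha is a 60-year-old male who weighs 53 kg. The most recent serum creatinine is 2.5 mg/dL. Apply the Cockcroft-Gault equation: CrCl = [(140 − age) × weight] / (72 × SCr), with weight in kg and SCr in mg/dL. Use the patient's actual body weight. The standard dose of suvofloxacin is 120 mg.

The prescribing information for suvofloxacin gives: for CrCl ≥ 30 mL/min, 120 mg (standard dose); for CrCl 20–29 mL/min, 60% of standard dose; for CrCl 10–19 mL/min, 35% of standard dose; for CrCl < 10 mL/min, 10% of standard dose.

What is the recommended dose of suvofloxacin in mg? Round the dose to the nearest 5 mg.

70 mg

CrCl = (140 − 60) × 53 / (72 × 2.5) = 4240.0 / 180.00 ≈ 23.6 mL/min
CrCl ≈ 24 mL/min → bracket 20–29 mL/min.
60% of 120 mg = 72 mg → 70 mg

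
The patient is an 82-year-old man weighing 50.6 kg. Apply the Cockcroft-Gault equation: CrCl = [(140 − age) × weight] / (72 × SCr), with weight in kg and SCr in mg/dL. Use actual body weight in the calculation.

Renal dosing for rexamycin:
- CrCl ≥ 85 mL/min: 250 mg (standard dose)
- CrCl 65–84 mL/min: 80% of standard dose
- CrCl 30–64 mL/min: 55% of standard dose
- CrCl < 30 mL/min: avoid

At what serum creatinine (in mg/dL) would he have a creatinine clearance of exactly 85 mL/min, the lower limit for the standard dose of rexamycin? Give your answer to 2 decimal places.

0.48 mg/dL

Standard dose requires CrCl ≥ 85 mL/min.
Set (140 − 82) × 50.6 / (72 × SCr) = 85
SCr = (140 − 82) × 50.6 / (72 × 85) = 0.480 mg/dL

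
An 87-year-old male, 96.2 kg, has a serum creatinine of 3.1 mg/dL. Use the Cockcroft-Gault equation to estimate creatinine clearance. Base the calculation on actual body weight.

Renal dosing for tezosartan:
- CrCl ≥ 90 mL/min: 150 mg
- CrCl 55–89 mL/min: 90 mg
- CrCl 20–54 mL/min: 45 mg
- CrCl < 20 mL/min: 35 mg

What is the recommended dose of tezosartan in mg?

45 mg

CrCl = (140 − 87) × 96.2 / (72 × 3.1) = 5098.6 / 223.20 ≈ 22.8 mL/min
CrCl ≈ 23 mL/min → bracket 20–54 mL/min.
Dose for this bracket: 45 mg.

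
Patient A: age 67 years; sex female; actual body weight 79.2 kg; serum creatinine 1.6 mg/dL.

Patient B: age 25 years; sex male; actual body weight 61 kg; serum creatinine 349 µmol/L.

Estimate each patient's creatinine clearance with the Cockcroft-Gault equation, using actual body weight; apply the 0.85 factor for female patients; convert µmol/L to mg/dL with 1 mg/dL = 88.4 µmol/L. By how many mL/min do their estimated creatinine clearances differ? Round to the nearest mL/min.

18 mL/min

Patient A: CrCl = (140 − 67) × 79.2 / (72 × 1.6) × 0.85 = 5781.6 / 115.20 × 0.85 ≈ 42.7 mL/min
Patient B: SCr = 349 / 88.4 = 3.948 mg/dL
Patient B: CrCl = (140 − 25) × 61 / (72 × 3.948) = 7015.0 / 284.26 ≈ 24.7 mL/min
|42.7 − 24.7| = 18.0 mL/min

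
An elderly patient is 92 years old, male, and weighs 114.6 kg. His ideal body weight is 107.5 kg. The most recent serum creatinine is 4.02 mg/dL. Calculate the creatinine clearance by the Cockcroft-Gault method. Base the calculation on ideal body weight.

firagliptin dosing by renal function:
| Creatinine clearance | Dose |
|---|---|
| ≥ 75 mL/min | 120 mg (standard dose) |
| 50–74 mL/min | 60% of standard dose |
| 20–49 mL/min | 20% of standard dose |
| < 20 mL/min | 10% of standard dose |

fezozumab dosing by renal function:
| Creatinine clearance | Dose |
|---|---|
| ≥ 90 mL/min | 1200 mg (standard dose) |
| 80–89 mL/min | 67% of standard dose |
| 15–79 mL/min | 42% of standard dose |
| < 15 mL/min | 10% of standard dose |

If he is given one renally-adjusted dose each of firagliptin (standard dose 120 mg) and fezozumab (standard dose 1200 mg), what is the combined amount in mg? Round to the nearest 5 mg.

515 mg

CrCl = (140 − 92) × 107.5 / (72 × 4.02) = 5160.0 / 289.44 ≈ 17.8 mL/min
CrCl ≈ 18 mL/min.
firagliptin: < 20 mL/min → 10% of 120 mg = 12 mg.
fezozumab: 15–79 mL/min → 42% of 1200 mg = 504 mg.
Total = 12 + 504 = 516 mg.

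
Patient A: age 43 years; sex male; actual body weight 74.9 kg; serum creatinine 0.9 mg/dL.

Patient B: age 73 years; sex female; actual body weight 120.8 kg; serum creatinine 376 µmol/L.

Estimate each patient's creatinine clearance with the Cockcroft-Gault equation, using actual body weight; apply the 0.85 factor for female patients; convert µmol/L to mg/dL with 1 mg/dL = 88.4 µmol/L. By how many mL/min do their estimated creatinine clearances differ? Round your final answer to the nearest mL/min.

90 mL/min

Patient A: CrCl = (140 − 43) × 74.9 / (72 × 0.9) = 7265.3 / 64.80 ≈ 112.1 mL/min
Patient B: SCr = 376 / 88.4 = 4.253 mg/dL
Patient B: CrCl = (140 − 73) × 120.8 / (72 × 4.253) × 0.85 = 8093.6 / 306.22 × 0.85 ≈ 22.5 mL/min
|112.1 − 22.5| = 89.6 mL/min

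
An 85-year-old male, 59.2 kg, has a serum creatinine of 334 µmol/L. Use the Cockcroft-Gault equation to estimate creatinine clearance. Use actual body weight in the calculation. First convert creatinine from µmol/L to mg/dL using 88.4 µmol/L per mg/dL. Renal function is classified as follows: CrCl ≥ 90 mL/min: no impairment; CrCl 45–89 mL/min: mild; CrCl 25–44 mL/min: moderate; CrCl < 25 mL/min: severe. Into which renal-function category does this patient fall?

severe

SCr = 334 / 88.4 = 3.778 mg/dL
CrCl = (140 − 85) × 59.2 / (72 × 3.778) = 3256.0 / 272.02 ≈ 12.0 mL/min
12 mL/min falls in the 'severe' range.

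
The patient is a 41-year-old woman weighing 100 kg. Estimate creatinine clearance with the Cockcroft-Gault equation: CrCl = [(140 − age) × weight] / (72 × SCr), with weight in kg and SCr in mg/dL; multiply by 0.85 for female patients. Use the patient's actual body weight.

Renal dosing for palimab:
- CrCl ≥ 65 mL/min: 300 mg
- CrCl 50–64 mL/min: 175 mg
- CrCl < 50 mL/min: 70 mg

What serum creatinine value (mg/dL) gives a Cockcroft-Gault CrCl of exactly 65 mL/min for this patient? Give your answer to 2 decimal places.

1.80 mg/dL

Standard dose requires CrCl ≥ 65 mL/min.
Set (140 − 41) × 100 × 0.85 / (72 × SCr) = 65
SCr = (140 − 41) × 100 × 0.85 / (72 × 65) = 1.798 mg/dL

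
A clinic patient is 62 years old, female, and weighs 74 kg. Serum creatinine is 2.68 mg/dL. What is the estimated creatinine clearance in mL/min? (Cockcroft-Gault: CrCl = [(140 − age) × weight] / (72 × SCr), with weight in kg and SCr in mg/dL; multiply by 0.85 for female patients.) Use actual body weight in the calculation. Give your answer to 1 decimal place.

CrCl = (140 − 62) × 74 / (72 × 2.68) × 0.85 = 5772.0 / 192.96 × 0.85 ≈ 25.4 mL/min

25.4 mL/min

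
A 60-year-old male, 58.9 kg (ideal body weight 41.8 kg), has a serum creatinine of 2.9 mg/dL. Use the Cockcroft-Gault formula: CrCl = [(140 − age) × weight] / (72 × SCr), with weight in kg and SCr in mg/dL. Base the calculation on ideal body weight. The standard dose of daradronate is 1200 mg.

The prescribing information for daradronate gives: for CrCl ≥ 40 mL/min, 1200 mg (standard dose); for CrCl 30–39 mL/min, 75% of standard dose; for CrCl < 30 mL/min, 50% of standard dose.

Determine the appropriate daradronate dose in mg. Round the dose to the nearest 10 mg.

600 mg

CrCl = (140 − 60) × 41.8 / (72 × 2.9) = 3344.0 / 208.80 ≈ 16.0 mL/min
CrCl ≈ 16 mL/min → bracket < 30 mL/min.
50% of 1200 mg = 600 mg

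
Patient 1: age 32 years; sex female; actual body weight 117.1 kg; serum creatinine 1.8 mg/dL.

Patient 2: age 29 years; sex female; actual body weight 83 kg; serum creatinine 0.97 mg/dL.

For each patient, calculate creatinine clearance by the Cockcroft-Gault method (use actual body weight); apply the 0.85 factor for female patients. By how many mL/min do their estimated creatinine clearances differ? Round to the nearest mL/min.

Patient 1: CrCl = (140 − 32) × 117.1 / (72 × 1.8) × 0.85 = 12646.8 / 129.60 × 0.85 ≈ 82.9 mL/min
Patient 2: CrCl = (140 − 29) × 83 / (72 × 0.97) × 0.85 = 9213.0 / 69.84 × 0.85 ≈ 112.1 mL/min
|82.9 − 112.1| = 29.2 mL/min

29 mL/min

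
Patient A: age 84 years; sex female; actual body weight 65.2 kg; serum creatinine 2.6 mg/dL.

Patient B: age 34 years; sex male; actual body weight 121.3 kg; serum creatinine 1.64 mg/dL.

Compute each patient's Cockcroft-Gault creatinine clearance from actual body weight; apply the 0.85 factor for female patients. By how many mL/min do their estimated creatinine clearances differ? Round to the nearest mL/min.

Patient A: CrCl = (140 − 84) × 65.2 / (72 × 2.6) × 0.85 = 3651.2 / 187.20 × 0.85 ≈ 16.6 mL/min
Patient B: CrCl = (140 − 34) × 121.3 / (72 × 1.64) = 12857.8 / 118.08 ≈ 108.9 mL/min
|16.6 − 108.9| = 92.3 mL/min

92 mL/min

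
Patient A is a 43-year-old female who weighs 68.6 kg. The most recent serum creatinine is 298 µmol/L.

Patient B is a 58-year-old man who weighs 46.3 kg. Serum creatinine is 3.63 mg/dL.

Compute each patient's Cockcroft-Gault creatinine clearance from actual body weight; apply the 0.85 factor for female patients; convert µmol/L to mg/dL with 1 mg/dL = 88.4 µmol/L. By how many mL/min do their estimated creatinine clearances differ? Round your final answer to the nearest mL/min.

9 mL/min

Patient A: SCr = 298 / 88.4 = 3.371 mg/dL
Patient A: CrCl = (140 − 43) × 68.6 / (72 × 3.371) × 0.85 = 6654.2 / 242.71 × 0.85 ≈ 23.3 mL/min
Patient B: CrCl = (140 − 58) × 46.3 / (72 × 3.63) = 3796.6 / 261.36 ≈ 14.5 mL/min
|23.3 − 14.5| = 8.8 mL/min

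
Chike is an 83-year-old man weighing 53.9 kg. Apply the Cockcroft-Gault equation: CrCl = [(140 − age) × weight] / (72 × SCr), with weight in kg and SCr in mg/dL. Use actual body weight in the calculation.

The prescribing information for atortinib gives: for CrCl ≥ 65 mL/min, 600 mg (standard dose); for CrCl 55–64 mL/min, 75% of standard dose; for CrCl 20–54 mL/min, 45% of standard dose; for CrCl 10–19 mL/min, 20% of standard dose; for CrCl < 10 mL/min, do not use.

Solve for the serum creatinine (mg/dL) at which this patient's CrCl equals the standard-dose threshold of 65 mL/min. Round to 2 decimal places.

Standard dose requires CrCl ≥ 65 mL/min.
Set (140 − 83) × 53.9 / (72 × SCr) = 65
SCr = (140 − 83) × 53.9 / (72 × 65) = 0.656 mg/dL

0.66 mg/dL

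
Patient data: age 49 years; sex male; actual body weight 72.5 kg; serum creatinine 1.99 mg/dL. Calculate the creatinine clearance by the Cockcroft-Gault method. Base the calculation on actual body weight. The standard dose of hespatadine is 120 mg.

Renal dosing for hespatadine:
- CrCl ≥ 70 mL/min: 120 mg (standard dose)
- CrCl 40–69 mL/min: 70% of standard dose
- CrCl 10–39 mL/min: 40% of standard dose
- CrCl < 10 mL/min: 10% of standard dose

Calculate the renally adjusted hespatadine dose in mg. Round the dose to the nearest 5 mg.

85 mg

CrCl = (140 − 49) × 72.5 / (72 × 1.99) = 6597.5 / 143.28 ≈ 46.0 mL/min
CrCl ≈ 46 mL/min → bracket 40–69 mL/min.
70% of 120 mg = 84 mg → 85 mg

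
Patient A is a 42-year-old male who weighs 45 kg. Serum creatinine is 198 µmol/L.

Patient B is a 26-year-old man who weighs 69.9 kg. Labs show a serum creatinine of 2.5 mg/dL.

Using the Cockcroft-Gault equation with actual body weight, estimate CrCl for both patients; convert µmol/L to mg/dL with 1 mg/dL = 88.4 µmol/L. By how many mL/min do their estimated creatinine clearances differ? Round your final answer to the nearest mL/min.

Patient A: SCr = 198 / 88.4 = 2.24 mg/dL
Patient A: CrCl = (140 − 42) × 45 / (72 × 2.24) = 4410.0 / 161.28 ≈ 27.3 mL/min
Patient B: CrCl = (140 − 26) × 69.9 / (72 × 2.5) = 7968.6 / 180.00 ≈ 44.3 mL/min
|27.3 − 44.3| = 17.0 mL/min

17 mL/min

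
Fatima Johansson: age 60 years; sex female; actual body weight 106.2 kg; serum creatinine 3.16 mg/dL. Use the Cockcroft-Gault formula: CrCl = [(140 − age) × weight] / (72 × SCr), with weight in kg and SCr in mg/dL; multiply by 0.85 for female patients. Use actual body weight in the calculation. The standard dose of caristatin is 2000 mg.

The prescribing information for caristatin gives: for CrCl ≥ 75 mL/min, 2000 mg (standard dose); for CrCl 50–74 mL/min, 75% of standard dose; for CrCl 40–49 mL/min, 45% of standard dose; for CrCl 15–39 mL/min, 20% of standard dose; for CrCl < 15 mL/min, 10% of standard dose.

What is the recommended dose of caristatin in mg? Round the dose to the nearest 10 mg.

400 mg

CrCl = (140 − 60) × 106.2 / (72 × 3.16) × 0.85 = 8496.0 / 227.52 × 0.85 ≈ 31.7 mL/min
CrCl ≈ 32 mL/min → bracket 15–39 mL/min.
20% of 2000 mg = 400 mg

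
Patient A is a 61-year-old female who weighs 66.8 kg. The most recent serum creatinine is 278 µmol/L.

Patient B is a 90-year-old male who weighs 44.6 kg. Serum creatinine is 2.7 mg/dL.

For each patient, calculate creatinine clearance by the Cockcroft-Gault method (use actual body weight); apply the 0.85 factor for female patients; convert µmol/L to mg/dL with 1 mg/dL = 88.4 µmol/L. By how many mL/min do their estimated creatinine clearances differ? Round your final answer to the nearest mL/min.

Patient A: SCr = 278 / 88.4 = 3.145 mg/dL
Patient A: CrCl = (140 − 61) × 66.8 / (72 × 3.145) × 0.85 = 5277.2 / 226.44 × 0.85 ≈ 19.8 mL/min
Patient B: CrCl = (140 − 90) × 44.6 / (72 × 2.7) = 2230.0 / 194.40 ≈ 11.5 mL/min
|19.8 − 11.5| = 8.3 mL/min

8 mL/min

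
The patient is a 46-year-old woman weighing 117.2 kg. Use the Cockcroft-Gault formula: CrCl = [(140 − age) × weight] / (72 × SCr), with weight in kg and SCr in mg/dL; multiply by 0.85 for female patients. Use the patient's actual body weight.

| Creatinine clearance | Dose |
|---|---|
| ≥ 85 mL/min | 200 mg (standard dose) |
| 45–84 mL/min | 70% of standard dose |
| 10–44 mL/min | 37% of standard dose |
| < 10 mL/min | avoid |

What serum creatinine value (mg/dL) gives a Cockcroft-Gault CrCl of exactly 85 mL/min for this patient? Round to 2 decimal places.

Standard dose requires CrCl ≥ 85 mL/min.
Set (140 − 46) × 117.2 × 0.85 / (72 × SCr) = 85
SCr = (140 − 46) × 117.2 × 0.85 / (72 × 85) = 1.530 mg/dL

1.53 mg/dL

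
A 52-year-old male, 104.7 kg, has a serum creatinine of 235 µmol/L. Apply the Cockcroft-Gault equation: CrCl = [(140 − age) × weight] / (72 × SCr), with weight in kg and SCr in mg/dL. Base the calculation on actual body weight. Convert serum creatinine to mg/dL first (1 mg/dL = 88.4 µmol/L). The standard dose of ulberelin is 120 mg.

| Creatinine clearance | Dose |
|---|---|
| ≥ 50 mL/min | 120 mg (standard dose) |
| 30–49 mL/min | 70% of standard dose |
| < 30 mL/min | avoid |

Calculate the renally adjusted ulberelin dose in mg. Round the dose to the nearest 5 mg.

SCr = 235 / 88.4 = 2.658 mg/dL
CrCl = (140 − 52) × 104.7 / (72 × 2.658) = 9213.6 / 191.38 ≈ 48.1 mL/min
CrCl ≈ 48 mL/min → bracket 30–49 mL/min.
70% of 120 mg = 84 mg → 85 mg

85 mg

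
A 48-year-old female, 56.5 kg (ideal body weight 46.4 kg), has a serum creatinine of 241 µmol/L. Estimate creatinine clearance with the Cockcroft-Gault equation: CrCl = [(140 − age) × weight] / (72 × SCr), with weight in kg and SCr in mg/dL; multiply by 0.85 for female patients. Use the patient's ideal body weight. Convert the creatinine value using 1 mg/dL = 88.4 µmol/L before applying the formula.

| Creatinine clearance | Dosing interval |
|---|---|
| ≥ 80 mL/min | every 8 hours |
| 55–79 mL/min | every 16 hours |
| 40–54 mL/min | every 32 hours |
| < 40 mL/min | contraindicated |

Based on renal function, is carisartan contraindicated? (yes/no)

yes

SCr = 241 / 88.4 = 2.726 mg/dL
CrCl = (140 − 48) × 46.4 / (72 × 2.726) × 0.85 = 4268.8 / 196.27 × 0.85 ≈ 18.5 mL/min
CrCl ≈ 18 mL/min, which is < 40 mL/min.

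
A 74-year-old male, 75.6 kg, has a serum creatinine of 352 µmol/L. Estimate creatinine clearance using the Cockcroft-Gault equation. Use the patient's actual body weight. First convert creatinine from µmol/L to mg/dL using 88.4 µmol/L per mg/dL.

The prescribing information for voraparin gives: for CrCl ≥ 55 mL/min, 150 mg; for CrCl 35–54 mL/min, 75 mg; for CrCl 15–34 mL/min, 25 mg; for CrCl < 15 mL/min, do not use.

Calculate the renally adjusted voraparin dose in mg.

25 mg

SCr = 352 / 88.4 = 3.982 mg/dL
CrCl = (140 − 74) × 75.6 / (72 × 3.982) = 4989.6 / 286.70 ≈ 17.4 mL/min
CrCl ≈ 17 mL/min → bracket 15–34 mL/min.
Dose for this bracket: 25 mg.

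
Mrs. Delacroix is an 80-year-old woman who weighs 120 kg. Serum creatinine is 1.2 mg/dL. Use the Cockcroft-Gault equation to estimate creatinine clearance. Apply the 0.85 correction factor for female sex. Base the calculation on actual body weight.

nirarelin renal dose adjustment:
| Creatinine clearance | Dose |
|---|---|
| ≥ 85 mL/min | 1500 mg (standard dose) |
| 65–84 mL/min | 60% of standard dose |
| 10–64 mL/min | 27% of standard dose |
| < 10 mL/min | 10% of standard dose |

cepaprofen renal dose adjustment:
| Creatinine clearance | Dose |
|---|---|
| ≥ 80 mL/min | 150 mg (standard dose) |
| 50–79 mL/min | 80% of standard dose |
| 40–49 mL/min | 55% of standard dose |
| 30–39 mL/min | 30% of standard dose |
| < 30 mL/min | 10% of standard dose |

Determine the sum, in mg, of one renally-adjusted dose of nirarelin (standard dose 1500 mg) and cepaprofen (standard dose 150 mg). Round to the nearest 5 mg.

1020 mg

CrCl = (140 − 80) × 120 / (72 × 1.2) × 0.85 = 7200.0 / 86.40 × 0.85 ≈ 70.8 mL/min
CrCl ≈ 71 mL/min.
nirarelin: 65–84 mL/min → 60% of 1500 mg = 900 mg.
cepaprofen: 50–79 mL/min → 80% of 150 mg = 120 mg.
Total = 900 + 120 = 1020 mg.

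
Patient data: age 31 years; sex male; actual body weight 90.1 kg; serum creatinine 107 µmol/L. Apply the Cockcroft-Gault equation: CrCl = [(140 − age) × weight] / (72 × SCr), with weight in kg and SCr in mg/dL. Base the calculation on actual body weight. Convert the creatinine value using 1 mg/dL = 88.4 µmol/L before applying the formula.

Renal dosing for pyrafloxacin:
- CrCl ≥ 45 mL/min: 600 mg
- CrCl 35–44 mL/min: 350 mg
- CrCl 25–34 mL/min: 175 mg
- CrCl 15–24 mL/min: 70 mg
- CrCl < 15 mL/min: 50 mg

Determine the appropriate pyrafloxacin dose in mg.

600 mg

SCr = 107 / 88.4 = 1.21 mg/dL
CrCl = (140 − 31) × 90.1 / (72 × 1.21) = 9820.9 / 87.12 ≈ 112.7 mL/min
CrCl ≈ 113 mL/min → bracket ≥ 45 mL/min.
Dose for this bracket: 600 mg.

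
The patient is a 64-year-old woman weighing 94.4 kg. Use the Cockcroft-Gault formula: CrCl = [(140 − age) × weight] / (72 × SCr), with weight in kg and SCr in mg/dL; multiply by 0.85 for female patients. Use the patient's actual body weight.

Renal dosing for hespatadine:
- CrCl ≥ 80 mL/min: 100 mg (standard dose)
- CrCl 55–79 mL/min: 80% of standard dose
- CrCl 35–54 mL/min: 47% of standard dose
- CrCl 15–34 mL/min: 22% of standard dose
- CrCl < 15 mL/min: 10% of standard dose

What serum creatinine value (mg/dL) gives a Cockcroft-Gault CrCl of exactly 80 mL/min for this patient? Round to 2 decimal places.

Standard dose requires CrCl ≥ 80 mL/min.
Set (140 − 64) × 94.4 × 0.85 / (72 × SCr) = 80
SCr = (140 − 64) × 94.4 × 0.85 / (72 × 80) = 1.059 mg/dL

1.06 mg/dL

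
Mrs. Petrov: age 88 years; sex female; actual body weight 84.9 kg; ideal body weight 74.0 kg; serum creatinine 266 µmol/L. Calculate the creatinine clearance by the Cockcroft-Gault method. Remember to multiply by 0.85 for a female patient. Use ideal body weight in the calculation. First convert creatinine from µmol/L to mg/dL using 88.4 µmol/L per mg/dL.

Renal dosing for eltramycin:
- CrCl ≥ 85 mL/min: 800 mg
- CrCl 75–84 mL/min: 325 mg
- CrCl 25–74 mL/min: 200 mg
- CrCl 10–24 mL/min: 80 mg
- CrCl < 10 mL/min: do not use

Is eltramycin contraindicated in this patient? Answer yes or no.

SCr = 266 / 88.4 = 3.009 mg/dL
CrCl = (140 − 88) × 74 / (72 × 3.009) × 0.85 = 3848.0 / 216.65 × 0.85 ≈ 15.1 mL/min
CrCl ≈ 15 mL/min, which is ≥ 10 mL/min.

no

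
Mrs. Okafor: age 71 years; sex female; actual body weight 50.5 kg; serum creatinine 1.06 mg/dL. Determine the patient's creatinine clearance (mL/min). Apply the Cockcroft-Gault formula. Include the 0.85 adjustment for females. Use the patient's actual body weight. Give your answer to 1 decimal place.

CrCl = (140 − 71) × 50.5 / (72 × 1.06) × 0.85 = 3484.5 / 76.32 × 0.85 ≈ 38.8 mL/min

38.8 mL/min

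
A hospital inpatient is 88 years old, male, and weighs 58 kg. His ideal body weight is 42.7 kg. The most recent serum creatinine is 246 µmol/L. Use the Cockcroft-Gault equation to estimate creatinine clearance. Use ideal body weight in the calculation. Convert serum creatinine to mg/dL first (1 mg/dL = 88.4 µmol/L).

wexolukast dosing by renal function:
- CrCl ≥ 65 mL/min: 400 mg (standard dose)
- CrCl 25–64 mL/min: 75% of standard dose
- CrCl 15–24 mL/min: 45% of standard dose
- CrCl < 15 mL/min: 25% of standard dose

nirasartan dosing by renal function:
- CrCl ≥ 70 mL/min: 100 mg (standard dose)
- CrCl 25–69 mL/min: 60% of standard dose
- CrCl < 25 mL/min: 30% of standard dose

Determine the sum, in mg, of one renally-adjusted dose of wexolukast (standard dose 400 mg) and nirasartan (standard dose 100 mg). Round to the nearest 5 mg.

130 mg

SCr = 246 / 88.4 = 2.783 mg/dL
CrCl = (140 − 88) × 42.7 / (72 × 2.783) = 2220.4 / 200.38 ≈ 11.1 mL/min
CrCl ≈ 11 mL/min.
wexolukast: < 15 mL/min → 25% of 400 mg = 100 mg.
nirasartan: < 25 mL/min → 30% of 100 mg = 30 mg.
Total = 100 + 30 = 130 mg.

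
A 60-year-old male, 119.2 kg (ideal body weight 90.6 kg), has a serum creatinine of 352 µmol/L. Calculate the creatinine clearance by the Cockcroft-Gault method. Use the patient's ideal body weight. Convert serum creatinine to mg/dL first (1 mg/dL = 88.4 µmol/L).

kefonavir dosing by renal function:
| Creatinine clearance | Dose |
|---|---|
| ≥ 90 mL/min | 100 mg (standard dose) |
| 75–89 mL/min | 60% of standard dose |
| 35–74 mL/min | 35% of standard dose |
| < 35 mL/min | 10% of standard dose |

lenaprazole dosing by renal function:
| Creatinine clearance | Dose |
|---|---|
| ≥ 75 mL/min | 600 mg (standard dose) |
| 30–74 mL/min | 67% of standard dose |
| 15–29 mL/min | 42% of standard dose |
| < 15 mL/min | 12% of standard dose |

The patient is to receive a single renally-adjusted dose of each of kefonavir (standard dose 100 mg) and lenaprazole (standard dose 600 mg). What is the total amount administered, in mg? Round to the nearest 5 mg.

260 mg

SCr = 352 / 88.4 = 3.982 mg/dL
CrCl = (140 − 60) × 90.6 / (72 × 3.982) = 7248.0 / 286.70 ≈ 25.3 mL/min
CrCl ≈ 25 mL/min.
kefonavir: < 35 mL/min → 10% of 100 mg = 10 mg.
lenaprazole: 15–29 mL/min → 42% of 600 mg = 252 mg.
Total = 10 + 252 = 262 mg.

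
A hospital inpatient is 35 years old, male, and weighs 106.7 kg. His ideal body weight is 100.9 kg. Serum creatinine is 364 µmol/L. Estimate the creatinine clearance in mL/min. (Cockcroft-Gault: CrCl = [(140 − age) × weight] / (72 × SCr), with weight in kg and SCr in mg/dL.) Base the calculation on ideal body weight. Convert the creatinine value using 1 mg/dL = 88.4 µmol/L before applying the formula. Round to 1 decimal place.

35.7 mL/min

SCr = 364 / 88.4 = 4.118 mg/dL
CrCl = (140 − 35) × 100.9 / (72 × 4.118) = 10594.5 / 296.50 ≈ 35.7 mL/min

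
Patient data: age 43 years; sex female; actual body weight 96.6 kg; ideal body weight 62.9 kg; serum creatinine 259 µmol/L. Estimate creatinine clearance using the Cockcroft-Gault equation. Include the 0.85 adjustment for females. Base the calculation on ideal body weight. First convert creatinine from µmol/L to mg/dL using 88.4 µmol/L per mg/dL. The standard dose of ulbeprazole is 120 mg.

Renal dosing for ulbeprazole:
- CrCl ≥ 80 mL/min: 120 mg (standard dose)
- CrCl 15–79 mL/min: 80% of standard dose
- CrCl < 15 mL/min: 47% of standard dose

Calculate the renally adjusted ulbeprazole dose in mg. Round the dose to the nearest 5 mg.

95 mg

SCr = 259 / 88.4 = 2.93 mg/dL
CrCl = (140 − 43) × 62.9 / (72 × 2.93) × 0.85 = 6101.3 / 210.96 × 0.85 ≈ 24.6 mL/min
CrCl ≈ 25 mL/min → bracket 15–79 mL/min.
80% of 120 mg = 96 mg → 95 mg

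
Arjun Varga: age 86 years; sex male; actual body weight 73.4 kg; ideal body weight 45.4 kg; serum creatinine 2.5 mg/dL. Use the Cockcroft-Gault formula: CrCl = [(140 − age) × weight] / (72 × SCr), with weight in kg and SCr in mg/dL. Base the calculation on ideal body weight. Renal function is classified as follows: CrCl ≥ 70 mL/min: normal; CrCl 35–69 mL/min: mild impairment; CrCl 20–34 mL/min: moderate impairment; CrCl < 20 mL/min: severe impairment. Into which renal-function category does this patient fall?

severe impairment

CrCl = (140 − 86) × 45.4 / (72 × 2.5) = 2451.6 / 180.00 ≈ 13.6 mL/min
14 mL/min falls in the 'severe impairment' range.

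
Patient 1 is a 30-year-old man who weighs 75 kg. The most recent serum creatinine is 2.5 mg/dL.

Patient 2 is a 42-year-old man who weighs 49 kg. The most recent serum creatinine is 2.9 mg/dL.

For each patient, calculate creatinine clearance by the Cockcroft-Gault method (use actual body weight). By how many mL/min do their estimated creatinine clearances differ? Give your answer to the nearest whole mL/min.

23 mL/min

Patient 1: CrCl = (140 − 30) × 75 / (72 × 2.5) = 8250.0 / 180.00 ≈ 45.8 mL/min
Patient 2: CrCl = (140 − 42) × 49 / (72 × 2.9) = 4802.0 / 208.80 ≈ 23.0 mL/min
|45.8 − 23.0| = 22.8 mL/min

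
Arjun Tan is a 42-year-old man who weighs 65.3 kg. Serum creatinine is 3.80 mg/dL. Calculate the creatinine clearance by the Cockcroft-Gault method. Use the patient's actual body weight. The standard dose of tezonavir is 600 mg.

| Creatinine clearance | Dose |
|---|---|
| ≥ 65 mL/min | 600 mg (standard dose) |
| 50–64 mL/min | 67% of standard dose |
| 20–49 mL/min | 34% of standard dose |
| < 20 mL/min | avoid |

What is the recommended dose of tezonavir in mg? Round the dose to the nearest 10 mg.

200 mg

CrCl = (140 − 42) × 65.3 / (72 × 3.8) = 6399.4 / 273.60 ≈ 23.4 mL/min
CrCl ≈ 23 mL/min → bracket 20–49 mL/min.
34% of 600 mg = 204 mg → 200 mg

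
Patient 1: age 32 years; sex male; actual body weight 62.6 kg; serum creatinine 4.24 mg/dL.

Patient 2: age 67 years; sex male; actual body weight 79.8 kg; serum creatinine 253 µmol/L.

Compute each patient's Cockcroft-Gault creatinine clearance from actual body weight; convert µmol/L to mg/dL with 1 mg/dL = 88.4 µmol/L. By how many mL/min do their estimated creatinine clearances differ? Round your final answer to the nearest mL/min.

Patient 1: CrCl = (140 − 32) × 62.6 / (72 × 4.24) = 6760.8 / 305.28 ≈ 22.1 mL/min
Patient 2: SCr = 253 / 88.4 = 2.862 mg/dL
Patient 2: CrCl = (140 − 67) × 79.8 / (72 × 2.862) = 5825.4 / 206.06 ≈ 28.3 mL/min
|22.1 − 28.3| = 6.2 mL/min

6 mL/min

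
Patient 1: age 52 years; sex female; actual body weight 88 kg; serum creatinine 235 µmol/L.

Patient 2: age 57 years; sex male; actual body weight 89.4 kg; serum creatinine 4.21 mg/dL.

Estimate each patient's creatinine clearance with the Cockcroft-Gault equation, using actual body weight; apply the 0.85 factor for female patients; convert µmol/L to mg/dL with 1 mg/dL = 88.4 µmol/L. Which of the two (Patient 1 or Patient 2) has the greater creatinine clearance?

Patient 1: SCr = 235 / 88.4 = 2.658 mg/dL
Patient 1: CrCl = (140 − 52) × 88 / (72 × 2.658) × 0.85 = 7744.0 / 191.38 × 0.85 ≈ 34.4 mL/min
Patient 2: CrCl = (140 − 57) × 89.4 / (72 × 4.21) = 7420.2 / 303.12 ≈ 24.5 mL/min
34.4 vs 24.5 mL/min → Patient 1 is higher.

Patient 1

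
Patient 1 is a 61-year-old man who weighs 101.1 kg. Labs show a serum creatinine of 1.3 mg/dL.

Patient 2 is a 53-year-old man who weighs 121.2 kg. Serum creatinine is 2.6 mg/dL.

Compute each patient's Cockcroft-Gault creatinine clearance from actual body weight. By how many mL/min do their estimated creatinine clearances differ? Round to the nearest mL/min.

Patient 1: CrCl = (140 − 61) × 101.1 / (72 × 1.3) = 7986.9 / 93.60 ≈ 85.3 mL/min
Patient 2: CrCl = (140 − 53) × 121.2 / (72 × 2.6) = 10544.4 / 187.20 ≈ 56.3 mL/min
|85.3 − 56.3| = 29.0 mL/min

29 mL/min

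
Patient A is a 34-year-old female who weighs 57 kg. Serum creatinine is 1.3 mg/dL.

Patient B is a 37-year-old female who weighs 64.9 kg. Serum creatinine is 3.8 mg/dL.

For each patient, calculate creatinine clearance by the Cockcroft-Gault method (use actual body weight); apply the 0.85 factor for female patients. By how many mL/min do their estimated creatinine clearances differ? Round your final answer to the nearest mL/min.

34 mL/min

Patient A: CrCl = (140 − 34) × 57 / (72 × 1.3) × 0.85 = 6042.0 / 93.60 × 0.85 ≈ 54.9 mL/min
Patient B: CrCl = (140 − 37) × 64.9 / (72 × 3.8) × 0.85 = 6684.7 / 273.60 × 0.85 ≈ 20.8 mL/min
|54.9 − 20.8| = 34.1 mL/min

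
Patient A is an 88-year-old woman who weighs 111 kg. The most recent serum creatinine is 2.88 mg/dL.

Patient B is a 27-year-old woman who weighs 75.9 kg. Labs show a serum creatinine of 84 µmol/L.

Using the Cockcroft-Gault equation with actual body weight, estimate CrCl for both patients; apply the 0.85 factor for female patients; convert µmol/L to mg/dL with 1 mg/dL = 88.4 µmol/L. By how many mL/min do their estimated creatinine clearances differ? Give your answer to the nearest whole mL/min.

Patient A: CrCl = (140 − 88) × 111 / (72 × 2.88) × 0.85 = 5772.0 / 207.36 × 0.85 ≈ 23.7 mL/min
Patient B: SCr = 84 / 88.4 = 0.95 mg/dL
Patient B: CrCl = (140 − 27) × 75.9 / (72 × 0.95) × 0.85 = 8576.7 / 68.40 × 0.85 ≈ 106.6 mL/min
|23.7 − 106.6| = 82.9 mL/min

83 mL/min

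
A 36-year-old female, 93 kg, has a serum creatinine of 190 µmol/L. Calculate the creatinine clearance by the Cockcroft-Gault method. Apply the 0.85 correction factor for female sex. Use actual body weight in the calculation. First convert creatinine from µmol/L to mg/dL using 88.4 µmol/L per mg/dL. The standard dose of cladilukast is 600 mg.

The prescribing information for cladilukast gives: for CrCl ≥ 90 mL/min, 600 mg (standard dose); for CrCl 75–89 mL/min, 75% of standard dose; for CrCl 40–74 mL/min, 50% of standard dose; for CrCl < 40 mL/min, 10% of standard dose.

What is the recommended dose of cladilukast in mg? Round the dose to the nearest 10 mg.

SCr = 190 / 88.4 = 2.149 mg/dL
CrCl = (140 − 36) × 93 / (72 × 2.149) × 0.85 = 9672.0 / 154.73 × 0.85 ≈ 53.1 mL/min
CrCl ≈ 53 mL/min → bracket 40–74 mL/min.
50% of 600 mg = 300 mg

300 mg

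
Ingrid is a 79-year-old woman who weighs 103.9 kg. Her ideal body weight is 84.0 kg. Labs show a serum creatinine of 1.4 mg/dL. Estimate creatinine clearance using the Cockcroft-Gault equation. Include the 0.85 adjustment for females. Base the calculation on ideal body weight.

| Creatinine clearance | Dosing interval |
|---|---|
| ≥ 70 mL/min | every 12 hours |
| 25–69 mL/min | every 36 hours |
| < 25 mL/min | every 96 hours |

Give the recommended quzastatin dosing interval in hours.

CrCl = (140 − 79) × 84 / (72 × 1.4) × 0.85 = 5124.0 / 100.80 × 0.85 ≈ 43.2 mL/min
CrCl ≈ 43 mL/min → bracket 25–69 mL/min → every 36 hours.

every 36 hours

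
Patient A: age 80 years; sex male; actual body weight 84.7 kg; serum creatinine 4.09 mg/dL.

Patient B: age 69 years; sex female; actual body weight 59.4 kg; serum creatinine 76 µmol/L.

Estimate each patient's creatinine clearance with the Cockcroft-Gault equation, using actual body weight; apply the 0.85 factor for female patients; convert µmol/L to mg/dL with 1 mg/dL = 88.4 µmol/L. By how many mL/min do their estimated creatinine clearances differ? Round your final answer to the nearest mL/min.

41 mL/min

Patient A: CrCl = (140 − 80) × 84.7 / (72 × 4.09) = 5082.0 / 294.48 ≈ 17.3 mL/min
Patient B: SCr = 76 / 88.4 = 0.86 mg/dL
Patient B: CrCl = (140 − 69) × 59.4 / (72 × 0.86) × 0.85 = 4217.4 / 61.92 × 0.85 ≈ 57.9 mL/min
|17.3 − 57.9| = 40.6 mL/min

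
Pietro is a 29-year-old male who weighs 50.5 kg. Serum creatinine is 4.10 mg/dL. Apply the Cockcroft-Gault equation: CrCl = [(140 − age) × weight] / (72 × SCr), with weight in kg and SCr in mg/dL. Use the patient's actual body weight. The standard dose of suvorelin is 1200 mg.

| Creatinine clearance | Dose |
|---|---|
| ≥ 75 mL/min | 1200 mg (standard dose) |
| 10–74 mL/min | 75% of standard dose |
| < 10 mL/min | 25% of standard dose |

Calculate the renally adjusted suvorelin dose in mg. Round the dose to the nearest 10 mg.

900 mg

CrCl = (140 − 29) × 50.5 / (72 × 4.1) = 5605.5 / 295.20 ≈ 19.0 mL/min
CrCl ≈ 19 mL/min → bracket 10–74 mL/min.
75% of 1200 mg = 900 mg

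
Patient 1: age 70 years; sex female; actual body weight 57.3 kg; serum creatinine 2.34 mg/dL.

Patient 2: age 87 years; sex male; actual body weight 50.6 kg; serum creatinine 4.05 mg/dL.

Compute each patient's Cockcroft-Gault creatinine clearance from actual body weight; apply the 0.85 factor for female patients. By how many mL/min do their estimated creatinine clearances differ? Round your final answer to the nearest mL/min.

Patient 1: CrCl = (140 − 70) × 57.3 / (72 × 2.34) × 0.85 = 4011.0 / 168.48 × 0.85 ≈ 20.2 mL/min
Patient 2: CrCl = (140 − 87) × 50.6 / (72 × 4.05) = 2681.8 / 291.60 ≈ 9.2 mL/min
|20.2 − 9.2| = 11.0 mL/min

11 mL/min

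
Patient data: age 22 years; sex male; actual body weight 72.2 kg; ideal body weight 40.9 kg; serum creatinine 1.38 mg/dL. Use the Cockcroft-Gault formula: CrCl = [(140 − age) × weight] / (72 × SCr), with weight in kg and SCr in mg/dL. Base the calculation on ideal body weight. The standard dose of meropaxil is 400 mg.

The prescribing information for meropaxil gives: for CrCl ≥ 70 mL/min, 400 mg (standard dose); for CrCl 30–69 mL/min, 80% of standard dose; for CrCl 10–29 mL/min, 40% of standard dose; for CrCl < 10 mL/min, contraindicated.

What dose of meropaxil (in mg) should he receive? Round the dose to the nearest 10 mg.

320 mg

CrCl = (140 − 22) × 40.9 / (72 × 1.38) = 4826.2 / 99.36 ≈ 48.6 mL/min
CrCl ≈ 49 mL/min → bracket 30–69 mL/min.
80% of 400 mg = 320 mg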